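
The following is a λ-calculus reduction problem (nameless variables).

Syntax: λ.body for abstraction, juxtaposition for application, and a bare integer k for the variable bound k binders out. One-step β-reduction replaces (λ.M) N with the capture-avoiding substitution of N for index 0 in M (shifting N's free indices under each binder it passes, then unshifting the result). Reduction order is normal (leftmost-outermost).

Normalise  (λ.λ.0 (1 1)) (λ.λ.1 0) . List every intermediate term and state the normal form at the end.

Answer: normal form = λ.0 (λ.λ.1 0)  (in 3 steps)

Working:
  start: (λ.λ.0 (1 1)) (λ.λ.1 0)
  →1  λ.0 ((λ.λ.1 0) (λ.λ.1 0))
  →2  λ.0 (λ.(λ.λ.1 0) 0)
  →3  λ.0 (λ.λ.1 0)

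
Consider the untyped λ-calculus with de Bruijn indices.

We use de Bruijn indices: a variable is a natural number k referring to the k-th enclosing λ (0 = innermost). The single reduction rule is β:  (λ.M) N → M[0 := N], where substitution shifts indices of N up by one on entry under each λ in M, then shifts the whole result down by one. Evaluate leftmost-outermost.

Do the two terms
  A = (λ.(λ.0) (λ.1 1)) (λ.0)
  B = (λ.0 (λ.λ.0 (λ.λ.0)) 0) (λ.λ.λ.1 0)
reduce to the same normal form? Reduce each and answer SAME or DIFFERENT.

Term A:
  start: (λ.(λ.0) (λ.1 1)) (λ.0)
  step 1: (λ.0) (λ.(λ.0) (λ.0))
  step 2: λ.(λ.0) (λ.0)
  step 3: λ.λ.0

Term B:
  start: (λ.0 (λ.λ.0 (λ.λ.0)) 0) (λ.λ.λ.1 0)
  step 1: (λ.λ.λ.1 0) (λ.λ.0 (λ.λ.0)) (λ.λ.λ.1 0)
  step 2: (λ.λ.1 0) (λ.λ.λ.1 0)
  step 3: λ.(λ.λ.λ.1 0) 0
  step 4: λ.λ.λ.1 0

Answer: DIFFERENT — A ⇓ λ.λ.0, B ⇓ λ.λ.λ.1 0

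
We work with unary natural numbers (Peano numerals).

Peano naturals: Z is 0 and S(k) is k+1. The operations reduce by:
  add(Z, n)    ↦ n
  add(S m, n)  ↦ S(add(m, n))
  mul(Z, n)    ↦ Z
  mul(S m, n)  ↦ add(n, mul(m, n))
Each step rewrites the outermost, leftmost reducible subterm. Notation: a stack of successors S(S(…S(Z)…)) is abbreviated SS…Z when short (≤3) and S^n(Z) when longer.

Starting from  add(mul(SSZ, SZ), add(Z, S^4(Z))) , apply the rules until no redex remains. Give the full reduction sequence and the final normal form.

Answer: normal form = S^6(Z)  (in 11 steps)

Working:
  start: add(mul(SSZ, SZ), add(Z, S^4(Z)))
  step 1: add(add(SZ, mul(SZ, SZ)), add(Z, S^4(Z)))
  step 2: add(S(add(Z, mul(SZ, SZ))), add(Z, S^4(Z)))
  step 3: S(add(add(Z, mul(SZ, SZ)), add(Z, S^4(Z))))
  step 4: S(add(mul(SZ, SZ), add(Z, S^4(Z))))
  step 5: S(add(add(SZ, mul(Z, SZ)), add(Z, S^4(Z))))
  step 6: S(add(S(add(Z, mul(Z, SZ))), add(Z, S^4(Z))))
  step 7: S(S(add(add(Z, mul(Z, SZ)), add(Z, S^4(Z)))))
  step 8: S(S(add(mul(Z, SZ), add(Z, S^4(Z)))))
  step 9: S(S(add(Z, add(Z, S^4(Z)))))
  step 10: S(S(add(Z, S^4(Z))))
  step 11: S^6(Z)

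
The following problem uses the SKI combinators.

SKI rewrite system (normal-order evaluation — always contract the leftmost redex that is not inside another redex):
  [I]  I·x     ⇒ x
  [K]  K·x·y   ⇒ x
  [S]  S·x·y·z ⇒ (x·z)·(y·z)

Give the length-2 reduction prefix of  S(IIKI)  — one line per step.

  start: S(IIKI)
  [1] S(IKI)
  [2] S(KI)

Answer: after 2 steps: S(KI)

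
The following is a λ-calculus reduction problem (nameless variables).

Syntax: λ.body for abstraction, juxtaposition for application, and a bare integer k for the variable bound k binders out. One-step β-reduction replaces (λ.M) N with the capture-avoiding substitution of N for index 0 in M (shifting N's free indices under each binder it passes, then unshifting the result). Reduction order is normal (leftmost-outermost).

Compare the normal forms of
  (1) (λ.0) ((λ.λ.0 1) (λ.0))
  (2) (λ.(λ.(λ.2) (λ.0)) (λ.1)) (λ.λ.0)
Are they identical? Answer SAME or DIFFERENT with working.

Term A:
  start: (λ.0) ((λ.λ.0 1) (λ.0))
  step 1: (λ.λ.0 1) (λ.0)
  step 2: λ.0 (λ.0)

Term B:
  start: (λ.(λ.(λ.2) (λ.0)) (λ.1)) (λ.λ.0)
  step 1: (λ.(λ.λ.λ.0) (λ.0)) (λ.λ.λ.0)
  step 2: (λ.λ.λ.0) (λ.0)
  step 3: λ.λ.0

Answer: DIFFERENT — A ⇓ λ.0 (λ.0), B ⇓ λ.λ.0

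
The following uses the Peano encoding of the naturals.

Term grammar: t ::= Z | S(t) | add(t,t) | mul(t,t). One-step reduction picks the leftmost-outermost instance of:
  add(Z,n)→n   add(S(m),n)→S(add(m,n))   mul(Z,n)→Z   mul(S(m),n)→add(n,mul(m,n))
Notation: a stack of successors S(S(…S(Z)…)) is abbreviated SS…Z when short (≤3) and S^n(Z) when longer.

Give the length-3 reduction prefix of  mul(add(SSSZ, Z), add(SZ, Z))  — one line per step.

Answer: after 3 steps: add(S(add(Z, Z)), mul(add(SSZ, Z), add(SZ, Z)))

Derivation:
  start: mul(add(SSSZ, Z), add(SZ, Z))
  step 1: mul(S(add(SSZ, Z)), add(SZ, Z))
  step 2: add(add(SZ, Z), mul(add(SSZ, Z), add(SZ, Z)))
  step 3: add(S(add(Z, Z)), mul(add(SSZ, Z), add(SZ, Z)))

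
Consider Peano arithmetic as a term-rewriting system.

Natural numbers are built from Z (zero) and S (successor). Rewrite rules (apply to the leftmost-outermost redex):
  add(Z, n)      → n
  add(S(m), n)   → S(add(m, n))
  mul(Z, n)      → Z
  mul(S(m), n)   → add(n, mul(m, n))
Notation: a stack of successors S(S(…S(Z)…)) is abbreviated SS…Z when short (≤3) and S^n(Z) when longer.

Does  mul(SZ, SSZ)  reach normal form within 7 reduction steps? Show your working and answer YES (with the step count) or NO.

Answer: YES — reaches normal form SSZ in 5 ≤ 7 steps

Reduction:
  start: mul(SZ, SSZ)
  step 1: add(SSZ, mul(Z, SSZ))
  step 2: S(add(SZ, mul(Z, SSZ)))
  step 3: S(S(add(Z, mul(Z, SSZ))))
  step 4: S(S(mul(Z, SSZ)))
  step 5: SSZ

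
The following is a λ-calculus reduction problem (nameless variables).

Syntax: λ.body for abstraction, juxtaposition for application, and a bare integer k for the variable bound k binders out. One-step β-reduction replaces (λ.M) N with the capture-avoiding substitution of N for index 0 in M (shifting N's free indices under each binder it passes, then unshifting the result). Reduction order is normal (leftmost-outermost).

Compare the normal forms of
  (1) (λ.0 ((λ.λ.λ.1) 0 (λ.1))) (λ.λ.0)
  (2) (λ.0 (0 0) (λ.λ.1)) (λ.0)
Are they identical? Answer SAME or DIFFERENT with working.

Term A:
  start: (λ.0 ((λ.λ.λ.1) 0 (λ.1))) (λ.λ.0)
  step 1: (λ.λ.0) ((λ.λ.λ.1) (λ.λ.0) (λ.λ.λ.0))
  step 2: λ.0

Term B:
  start: (λ.0 (0 0) (λ.λ.1)) (λ.0)
  step 1: (λ.0) ((λ.0) (λ.0)) (λ.λ.1)
  step 2: (λ.0) (λ.0) (λ.λ.1)
  step 3: (λ.0) (λ.λ.1)
  step 4: λ.λ.1

Answer: DIFFERENT — A ⇓ λ.0, B ⇓ λ.λ.1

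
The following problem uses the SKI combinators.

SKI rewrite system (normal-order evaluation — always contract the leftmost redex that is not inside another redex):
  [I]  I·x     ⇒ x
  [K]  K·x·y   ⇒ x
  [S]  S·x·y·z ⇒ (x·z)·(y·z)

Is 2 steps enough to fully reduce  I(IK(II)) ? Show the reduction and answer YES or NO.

Answer: NO — after 2 steps the term is K(II), not yet normal

Reduction:
  start: I(IK(II))
  step 1: IK(II)
  step 2: K(II)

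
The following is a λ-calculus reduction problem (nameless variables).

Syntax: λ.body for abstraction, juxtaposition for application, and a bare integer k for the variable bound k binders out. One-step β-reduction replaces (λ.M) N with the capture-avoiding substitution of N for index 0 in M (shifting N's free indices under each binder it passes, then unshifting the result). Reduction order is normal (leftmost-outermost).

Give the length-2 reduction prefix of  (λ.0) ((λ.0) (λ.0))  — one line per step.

Answer: after 2 steps: λ.0

Working:
  start: (λ.0) ((λ.0) (λ.0))
  [1] (λ.0) (λ.0)
  [2] λ.0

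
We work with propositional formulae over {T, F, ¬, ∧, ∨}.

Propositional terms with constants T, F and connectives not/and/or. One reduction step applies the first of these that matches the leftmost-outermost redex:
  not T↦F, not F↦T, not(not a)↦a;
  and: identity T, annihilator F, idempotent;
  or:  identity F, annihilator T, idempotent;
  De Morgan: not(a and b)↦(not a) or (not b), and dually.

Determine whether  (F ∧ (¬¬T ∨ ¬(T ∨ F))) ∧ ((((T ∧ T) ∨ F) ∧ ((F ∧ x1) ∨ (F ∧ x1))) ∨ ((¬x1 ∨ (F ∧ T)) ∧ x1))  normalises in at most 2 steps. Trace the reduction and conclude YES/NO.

Answer: YES — reaches normal form F in 2 ≤ 2 steps

Reduction:
  start: (F ∧ (¬¬T ∨ ¬(T ∨ F))) ∧ ((((T ∧ T) ∨ F) ∧ ((F ∧ x1) ∨ (F ∧ x1))) ∨ ((¬x1 ∨ (F ∧ T)) ∧ x1))
  →1  F ∧ ((((T ∧ T) ∨ F) ∧ ((F ∧ x1) ∨ (F ∧ x1))) ∨ ((¬x1 ∨ (F ∧ T)) ∧ x1))
  →2  F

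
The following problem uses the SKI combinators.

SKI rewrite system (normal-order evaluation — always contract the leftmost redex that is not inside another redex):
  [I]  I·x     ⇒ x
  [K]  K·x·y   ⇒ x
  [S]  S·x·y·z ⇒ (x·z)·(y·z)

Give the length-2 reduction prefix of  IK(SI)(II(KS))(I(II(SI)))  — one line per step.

  start: IK(SI)(II(KS))(I(II(SI)))
  →1  K(SI)(II(KS))(I(II(SI)))
  →2  SI(I(II(SI)))

Answer: after 2 steps: SI(I(II(SI)))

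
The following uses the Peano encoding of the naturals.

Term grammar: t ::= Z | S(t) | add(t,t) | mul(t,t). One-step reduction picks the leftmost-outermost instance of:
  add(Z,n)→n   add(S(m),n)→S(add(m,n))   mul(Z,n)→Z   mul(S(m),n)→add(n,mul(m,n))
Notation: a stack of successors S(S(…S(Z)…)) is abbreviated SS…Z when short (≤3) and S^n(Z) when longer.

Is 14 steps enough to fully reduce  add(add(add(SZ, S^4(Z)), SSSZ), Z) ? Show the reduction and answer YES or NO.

Answer: NO — after 14 steps the term is S(S(S(S(S(S(add(SSZ, Z))))))), not yet normal

Derivation:
  start: add(add(add(SZ, S^4(Z)), SSSZ), Z)
  →1  add(add(S(add(Z, S^4(Z))), SSSZ), Z)
  →2  add(S(add(add(Z, S^4(Z)), SSSZ)), Z)
  →3  S(add(add(add(Z, S^4(Z)), SSSZ), Z))
  →4  S(add(add(S^4(Z), SSSZ), Z))
  →5  S(add(S(add(SSSZ, SSSZ)), Z))
  →6  S(S(add(add(SSSZ, SSSZ), Z)))
  →7  S(S(add(S(add(SSZ, SSSZ)), Z)))
  →8  S(S(S(add(add(SSZ, SSSZ), Z))))
  →9  S(S(S(add(S(add(SZ, SSSZ)), Z))))
  →10  S(S(S(S(add(add(SZ, SSSZ), Z)))))
  →11  S(S(S(S(add(S(add(Z, SSSZ)), Z)))))
  →12  S(S(S(S(S(add(add(Z, SSSZ), Z))))))
  →13  S(S(S(S(S(add(SSSZ, Z))))))
  →14  S(S(S(S(S(S(add(SSZ, Z)))))))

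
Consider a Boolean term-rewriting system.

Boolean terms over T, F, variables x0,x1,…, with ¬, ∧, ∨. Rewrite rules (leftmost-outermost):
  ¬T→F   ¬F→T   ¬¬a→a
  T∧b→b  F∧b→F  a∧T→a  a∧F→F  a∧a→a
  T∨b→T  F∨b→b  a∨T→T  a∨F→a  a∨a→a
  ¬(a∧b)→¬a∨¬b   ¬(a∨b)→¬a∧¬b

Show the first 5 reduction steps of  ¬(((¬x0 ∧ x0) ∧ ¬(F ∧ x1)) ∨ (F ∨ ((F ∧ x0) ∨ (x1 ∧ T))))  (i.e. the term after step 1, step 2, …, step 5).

Answer: after 5 steps: ((x0 ∨ ¬x0) ∨ (F ∧ x1)) ∧ ¬(F ∨ ((F ∧ x0) ∨ (x1 ∧ T)))

Derivation:
  start: ¬(((¬x0 ∧ x0) ∧ ¬(F ∧ x1)) ∨ (F ∨ ((F ∧ x0) ∨ (x1 ∧ T))))
  →1  ¬((¬x0 ∧ x0) ∧ ¬(F ∧ x1)) ∧ ¬(F ∨ ((F ∧ x0) ∨ (x1 ∧ T)))
  →2  (¬(¬x0 ∧ x0) ∨ ¬¬(F ∧ x1)) ∧ ¬(F ∨ ((F ∧ x0) ∨ (x1 ∧ T)))
  →3  ((¬¬x0 ∨ ¬x0) ∨ ¬¬(F ∧ x1)) ∧ ¬(F ∨ ((F ∧ x0) ∨ (x1 ∧ T)))
  →4  ((x0 ∨ ¬x0) ∨ ¬¬(F ∧ x1)) ∧ ¬(F ∨ ((F ∧ x0) ∨ (x1 ∧ T)))
  →5  ((x0 ∨ ¬x0) ∨ (F ∧ x1)) ∧ ¬(F ∨ ((F ∧ x0) ∨ (x1 ∧ T)))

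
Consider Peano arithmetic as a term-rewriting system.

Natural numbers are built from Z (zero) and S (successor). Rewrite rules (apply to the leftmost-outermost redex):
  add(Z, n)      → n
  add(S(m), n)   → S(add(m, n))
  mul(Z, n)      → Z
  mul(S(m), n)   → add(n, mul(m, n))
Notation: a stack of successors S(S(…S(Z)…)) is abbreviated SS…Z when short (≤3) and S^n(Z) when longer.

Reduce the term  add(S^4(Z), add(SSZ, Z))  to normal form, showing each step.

Answer: normal form = S^6(Z)  (in 8 steps)

Working:
  start: add(S^4(Z), add(SSZ, Z))
  →1  S(add(SSSZ, add(SSZ, Z)))
  →2  S(S(add(SSZ, add(SSZ, Z))))
  →3  S(S(S(add(SZ, add(SSZ, Z)))))
  →4  S(S(S(S(add(Z, add(SSZ, Z))))))
  →5  S(S(S(S(add(SSZ, Z)))))
  →6  S(S(S(S(S(add(SZ, Z))))))
  →7  S(S(S(S(S(S(add(Z, Z)))))))
  →8  S^6(Z)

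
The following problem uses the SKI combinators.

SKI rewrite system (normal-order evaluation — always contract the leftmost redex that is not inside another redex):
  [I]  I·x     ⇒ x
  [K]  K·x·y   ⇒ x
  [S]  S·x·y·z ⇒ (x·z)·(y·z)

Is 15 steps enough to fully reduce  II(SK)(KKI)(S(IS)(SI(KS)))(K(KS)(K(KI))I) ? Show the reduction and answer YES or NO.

Answer: YES — reaches normal form SS(SS) in 13 ≤ 15 steps

Derivation:
  start: II(SK)(KKI)(S(IS)(SI(KS)))(K(KS)(K(KI))I)
  [1] I(SK)(KKI)(S(IS)(SI(KS)))(K(KS)(K(KI))I)
  [2] SK(KKI)(S(IS)(SI(KS)))(K(KS)(K(KI))I)
  [3] K(S(IS)(SI(KS)))(KKI(S(IS)(SI(KS))))(K(KS)(K(KI))I)
  [4] S(IS)(SI(KS))(K(KS)(K(KI))I)
  [5] IS(K(KS)(K(KI))I)(SI(KS)(K(KS)(K(KI))I))
  [6] S(K(KS)(K(KI))I)(SI(KS)(K(KS)(K(KI))I))
  [7] S(KSI)(SI(KS)(K(KS)(K(KI))I))
  [8] SS(SI(KS)(K(KS)(K(KI))I))
  [9] SS(I(K(KS)(K(KI))I)(KS(K(KS)(K(KI))I)))
  [10] SS(K(KS)(K(KI))I(KS(K(KS)(K(KI))I)))
  [11] SS(KSI(KS(K(KS)(K(KI))I)))
  [12] SS(S(KS(K(KS)(K(KI))I)))
  [13] SS(SS)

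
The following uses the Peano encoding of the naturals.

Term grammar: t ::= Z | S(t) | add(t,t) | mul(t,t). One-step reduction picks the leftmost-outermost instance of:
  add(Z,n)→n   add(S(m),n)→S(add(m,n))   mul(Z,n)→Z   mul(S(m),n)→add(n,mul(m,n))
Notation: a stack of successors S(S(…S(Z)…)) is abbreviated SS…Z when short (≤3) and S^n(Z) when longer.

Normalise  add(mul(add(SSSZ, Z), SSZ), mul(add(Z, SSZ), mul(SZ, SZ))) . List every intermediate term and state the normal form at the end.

  start: add(mul(add(SSSZ, Z), SSZ), mul(add(Z, SSZ), mul(SZ, SZ)))
  [1] add(mul(S(add(SSZ, Z)), SSZ), mul(add(Z, SSZ), mul(SZ, SZ)))
  [2] add(add(SSZ, mul(add(SSZ, Z), SSZ)), mul(add(Z, SSZ), mul(SZ, SZ)))
  [3] add(S(add(SZ, mul(add(SSZ, Z), SSZ))), mul(add(Z, SSZ), mul(SZ, SZ)))
  [4] S(add(add(SZ, mul(add(SSZ, Z), SSZ)), mul(add(Z, SSZ), mul(SZ, SZ))))
  [5] S(add(S(add(Z, mul(add(SSZ, Z), SSZ))), mul(add(Z, SSZ), mul(SZ, SZ))))
  [6] S(S(add(add(Z, mul(add(SSZ, Z), SSZ)), mul(add(Z, SSZ), mul(SZ, SZ)))))
  [7] S(S(add(mul(add(SSZ, Z), SSZ), mul(add(Z, SSZ), mul(SZ, SZ)))))
  [8] S(S(add(mul(S(add(SZ, Z)), SSZ), mul(add(Z, SSZ), mul(SZ, SZ)))))
  [9] S(S(add(add(SSZ, mul(add(SZ, Z), SSZ)), mul(add(Z, SSZ), mul(SZ, SZ)))))
  [10] S(S(add(S(add(SZ, mul(add(SZ, Z), SSZ))), mul(add(Z, SSZ), mul(SZ, SZ)))))
  [11] S(S(S(add(add(SZ, mul(add(SZ, Z), SSZ)), mul(add(Z, SSZ), mul(SZ, SZ))))))
  [12] S(S(S(add(S(add(Z, mul(add(SZ, Z), SSZ))), mul(add(Z, SSZ), mul(SZ, SZ))))))
  [13] S(S(S(S(add(add(Z, mul(add(SZ, Z), SSZ)), mul(add(Z, SSZ), mul(SZ, SZ)))))))
  [14] S(S(S(S(add(mul(add(SZ, Z), SSZ), mul(add(Z, SSZ), mul(SZ, SZ)))))))
  [15] S(S(S(S(add(mul(S(add(Z, Z)), SSZ), mul(add(Z, SSZ), mul(SZ, SZ)))))))
  [16] S(S(S(S(add(add(SSZ, mul(add(Z, Z), SSZ)), mul(add(Z, SSZ), mul(SZ, SZ)))))))
  [17] S(S(S(S(add(S(add(SZ, mul(add(Z, Z), SSZ))), mul(add(Z, SSZ), mul(SZ, SZ)))))))
  [18] S(S(S(S(S(add(add(SZ, mul(add(Z, Z), SSZ)), mul(add(Z, SSZ), mul(SZ, SZ))))))))
  [19] S(S(S(S(S(add(S(add(Z, mul(add(Z, Z), SSZ))), mul(add(Z, SSZ), mul(SZ, SZ))))))))
  [20] S(S(S(S(S(S(add(add(Z, mul(add(Z, Z), SSZ)), mul(add(Z, SSZ), mul(SZ, SZ)))))))))
  [21] S(S(S(S(S(S(add(mul(add(Z, Z), SSZ), mul(add(Z, SSZ), mul(SZ, SZ)))))))))
  [22] S(S(S(S(S(S(add(mul(Z, SSZ), mul(add(Z, SSZ), mul(SZ, SZ)))))))))
  [23] S(S(S(S(S(S(add(Z, mul(add(Z, SSZ), mul(SZ, SZ)))))))))
  [24] S(S(S(S(S(S(mul(add(Z, SSZ), mul(SZ, SZ))))))))
  [25] S(S(S(S(S(S(mul(SSZ, mul(SZ, SZ))))))))
  [26] S(S(S(S(S(S(add(mul(SZ, SZ), mul(SZ, mul(SZ, SZ)))))))))
  [27] S(S(S(S(S(S(add(add(SZ, mul(Z, SZ)), mul(SZ, mul(SZ, SZ)))))))))
  [28] S(S(S(S(S(S(add(S(add(Z, mul(Z, SZ))), mul(SZ, mul(SZ, SZ)))))))))
  [29] S(S(S(S(S(S(S(add(add(Z, mul(Z, SZ)), mul(SZ, mul(SZ, SZ))))))))))
  [30] S(S(S(S(S(S(S(add(mul(Z, SZ), mul(SZ, mul(SZ, SZ))))))))))
  [31] S(S(S(S(S(S(S(add(Z, mul(SZ, mul(SZ, SZ))))))))))
  [32] S(S(S(S(S(S(S(mul(SZ, mul(SZ, SZ)))))))))
  [33] S(S(S(S(S(S(S(add(mul(SZ, SZ), mul(Z, mul(SZ, SZ))))))))))
  [34] S(S(S(S(S(S(S(add(add(SZ, mul(Z, SZ)), mul(Z, mul(SZ, SZ))))))))))
  [35] S(S(S(S(S(S(S(add(S(add(Z, mul(Z, SZ))), mul(Z, mul(SZ, SZ))))))))))
  [36] S(S(S(S(S(S(S(S(add(add(Z, mul(Z, SZ)), mul(Z, mul(SZ, SZ)))))))))))
  [37] S(S(S(S(S(S(S(S(add(mul(Z, SZ), mul(Z, mul(SZ, SZ)))))))))))
  [38] S(S(S(S(S(S(S(S(add(Z, mul(Z, mul(SZ, SZ)))))))))))
  [39] S(S(S(S(S(S(S(S(mul(Z, mul(SZ, SZ))))))))))
  [40] S^8(Z)

Answer: normal form = S^8(Z)  (in 40 steps)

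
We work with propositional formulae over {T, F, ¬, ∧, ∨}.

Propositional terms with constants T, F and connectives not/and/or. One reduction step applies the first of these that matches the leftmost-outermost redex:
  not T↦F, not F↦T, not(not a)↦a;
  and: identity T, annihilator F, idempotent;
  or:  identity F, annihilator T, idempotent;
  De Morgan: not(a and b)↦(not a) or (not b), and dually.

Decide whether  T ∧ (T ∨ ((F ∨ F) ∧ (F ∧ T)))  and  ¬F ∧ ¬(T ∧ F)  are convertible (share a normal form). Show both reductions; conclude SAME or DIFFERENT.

Term A:
  start: T ∧ (T ∨ ((F ∨ F) ∧ (F ∧ T)))
  step 1: T ∨ ((F ∨ F) ∧ (F ∧ T))
  step 2: T

Term B:
  start: ¬F ∧ ¬(T ∧ F)
  step 1: T ∧ ¬(T ∧ F)
  step 2: ¬(T ∧ F)
  step 3: ¬T ∨ ¬F
  step 4: F ∨ ¬F
  step 5: ¬F
  step 6: T

Answer: SAME — A ⇓ T, B ⇓ T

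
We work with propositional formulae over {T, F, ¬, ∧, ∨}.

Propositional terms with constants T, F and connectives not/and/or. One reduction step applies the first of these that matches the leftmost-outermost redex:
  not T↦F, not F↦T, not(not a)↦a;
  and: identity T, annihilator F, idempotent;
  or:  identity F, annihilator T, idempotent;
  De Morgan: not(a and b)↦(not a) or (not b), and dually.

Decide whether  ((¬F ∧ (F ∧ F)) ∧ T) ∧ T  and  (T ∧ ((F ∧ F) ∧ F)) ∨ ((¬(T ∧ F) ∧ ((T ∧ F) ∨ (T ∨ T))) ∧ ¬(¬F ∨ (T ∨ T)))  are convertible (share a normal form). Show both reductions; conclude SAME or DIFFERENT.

Term A:
  start: ((¬F ∧ (F ∧ F)) ∧ T) ∧ T
  [1] (¬F ∧ (F ∧ F)) ∧ T
  [2] ¬F ∧ (F ∧ F)
  [3] T ∧ (F ∧ F)
  [4] F ∧ F
  [5] F

Term B:
  start: (T ∧ ((F ∧ F) ∧ F)) ∨ ((¬(T ∧ F) ∧ ((T ∧ F) ∨ (T ∨ T))) ∧ ¬(¬F ∨ (T ∨ T)))
  [1] ((F ∧ F) ∧ F) ∨ ((¬(T ∧ F) ∧ ((T ∧ F) ∨ (T ∨ T))) ∧ ¬(¬F ∨ (T ∨ T)))
  [2] F ∨ ((¬(T ∧ F) ∧ ((T ∧ F) ∨ (T ∨ T))) ∧ ¬(¬F ∨ (T ∨ T)))
  [3] (¬(T ∧ F) ∧ ((T ∧ F) ∨ (T ∨ T))) ∧ ¬(¬F ∨ (T ∨ T))
  [4] ((¬T ∨ ¬F) ∧ ((T ∧ F) ∨ (T ∨ T))) ∧ ¬(¬F ∨ (T ∨ T))
  [5] ((F ∨ ¬F) ∧ ((T ∧ F) ∨ (T ∨ T))) ∧ ¬(¬F ∨ (T ∨ T))
  [6] (¬F ∧ ((T ∧ F) ∨ (T ∨ T))) ∧ ¬(¬F ∨ (T ∨ T))
  [7] (T ∧ ((T ∧ F) ∨ (T ∨ T))) ∧ ¬(¬F ∨ (T ∨ T))
  [8] ((T ∧ F) ∨ (T ∨ T)) ∧ ¬(¬F ∨ (T ∨ T))
  [9] (F ∨ (T ∨ T)) ∧ ¬(¬F ∨ (T ∨ T))
  [10] (T ∨ T) ∧ ¬(¬F ∨ (T ∨ T))
  [11] T ∧ ¬(¬F ∨ (T ∨ T))
  [12] ¬(¬F ∨ (T ∨ T))
  [13] ¬¬F ∧ ¬(T ∨ T)
  [14] F ∧ ¬(T ∨ T)
  [15] F

Answer: SAME — A ⇓ F, B ⇓ F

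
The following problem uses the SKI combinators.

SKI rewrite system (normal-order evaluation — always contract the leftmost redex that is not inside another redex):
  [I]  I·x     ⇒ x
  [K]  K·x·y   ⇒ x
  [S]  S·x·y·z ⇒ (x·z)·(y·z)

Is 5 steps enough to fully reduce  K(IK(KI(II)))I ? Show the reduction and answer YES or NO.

Answer: YES — reaches normal form KI in 3 ≤ 5 steps

Derivation:
  start: K(IK(KI(II)))I
  →1  IK(KI(II))
  →2  K(KI(II))
  →3  KI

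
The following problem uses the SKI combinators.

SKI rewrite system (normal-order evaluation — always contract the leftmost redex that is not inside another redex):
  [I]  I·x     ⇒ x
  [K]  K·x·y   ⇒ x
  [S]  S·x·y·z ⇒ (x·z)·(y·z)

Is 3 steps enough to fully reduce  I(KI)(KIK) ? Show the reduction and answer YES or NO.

  start: I(KI)(KIK)
  [1] KI(KIK)
  [2] I

Answer: YES — reaches normal form I in 2 ≤ 3 steps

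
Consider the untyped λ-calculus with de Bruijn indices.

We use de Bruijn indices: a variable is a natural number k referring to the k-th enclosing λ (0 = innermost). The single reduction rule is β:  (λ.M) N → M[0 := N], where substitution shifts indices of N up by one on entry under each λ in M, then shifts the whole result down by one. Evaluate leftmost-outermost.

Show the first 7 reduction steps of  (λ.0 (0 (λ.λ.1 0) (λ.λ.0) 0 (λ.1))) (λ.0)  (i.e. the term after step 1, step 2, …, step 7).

Answer: after 7 steps: λ.λ.0

Derivation:
  start: (λ.0 (0 (λ.λ.1 0) (λ.λ.0) 0 (λ.1))) (λ.0)
  step 1: (λ.0) ((λ.0) (λ.λ.1 0) (λ.λ.0) (λ.0) (λ.λ.0))
  step 2: (λ.0) (λ.λ.1 0) (λ.λ.0) (λ.0) (λ.λ.0)
  step 3: (λ.λ.1 0) (λ.λ.0) (λ.0) (λ.λ.0)
  step 4: (λ.(λ.λ.0) 0) (λ.0) (λ.λ.0)
  step 5: (λ.λ.0) (λ.0) (λ.λ.0)
  step 6: (λ.0) (λ.λ.0)
  step 7: λ.λ.0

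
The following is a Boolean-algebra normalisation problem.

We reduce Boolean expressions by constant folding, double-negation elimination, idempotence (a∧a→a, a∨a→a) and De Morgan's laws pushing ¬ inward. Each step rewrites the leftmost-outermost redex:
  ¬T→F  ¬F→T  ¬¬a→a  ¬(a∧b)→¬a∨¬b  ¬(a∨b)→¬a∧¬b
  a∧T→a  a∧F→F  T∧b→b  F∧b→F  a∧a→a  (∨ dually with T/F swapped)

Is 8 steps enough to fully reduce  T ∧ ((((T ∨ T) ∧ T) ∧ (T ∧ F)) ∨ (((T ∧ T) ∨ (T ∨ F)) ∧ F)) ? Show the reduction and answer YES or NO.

  start: T ∧ ((((T ∨ T) ∧ T) ∧ (T ∧ F)) ∨ (((T ∧ T) ∨ (T ∨ F)) ∧ F))
  [1] (((T ∨ T) ∧ T) ∧ (T ∧ F)) ∨ (((T ∧ T) ∨ (T ∨ F)) ∧ F)
  [2] ((T ∨ T) ∧ (T ∧ F)) ∨ (((T ∧ T) ∨ (T ∨ F)) ∧ F)
  [3] (T ∧ (T ∧ F)) ∨ (((T ∧ T) ∨ (T ∨ F)) ∧ F)
  [4] (T ∧ F) ∨ (((T ∧ T) ∨ (T ∨ F)) ∧ F)
  [5] F ∨ (((T ∧ T) ∨ (T ∨ F)) ∧ F)
  [6] ((T ∧ T) ∨ (T ∨ F)) ∧ F
  [7] F

Answer: YES — reaches normal form F in 7 ≤ 8 steps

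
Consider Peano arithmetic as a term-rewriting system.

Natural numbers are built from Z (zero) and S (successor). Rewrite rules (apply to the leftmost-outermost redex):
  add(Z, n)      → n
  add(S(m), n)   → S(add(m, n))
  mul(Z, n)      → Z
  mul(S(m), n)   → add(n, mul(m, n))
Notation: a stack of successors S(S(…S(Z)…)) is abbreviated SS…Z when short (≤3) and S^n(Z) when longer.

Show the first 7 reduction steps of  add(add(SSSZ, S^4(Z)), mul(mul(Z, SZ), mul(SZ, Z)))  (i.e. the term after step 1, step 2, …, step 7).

  start: add(add(SSSZ, S^4(Z)), mul(mul(Z, SZ), mul(SZ, Z)))
  [1] add(S(add(SSZ, S^4(Z))), mul(mul(Z, SZ), mul(SZ, Z)))
  [2] S(add(add(SSZ, S^4(Z)), mul(mul(Z, SZ), mul(SZ, Z))))
  [3] S(add(S(add(SZ, S^4(Z))), mul(mul(Z, SZ), mul(SZ, Z))))
  [4] S(S(add(add(SZ, S^4(Z)), mul(mul(Z, SZ), mul(SZ, Z)))))
  [5] S(S(add(S(add(Z, S^4(Z))), mul(mul(Z, SZ), mul(SZ, Z)))))
  [6] S(S(S(add(add(Z, S^4(Z)), mul(mul(Z, SZ), mul(SZ, Z))))))
  [7] S(S(S(add(S^4(Z), mul(mul(Z, SZ), mul(SZ, Z))))))

Answer: after 7 steps: S(S(S(add(S^4(Z), mul(mul(Z, SZ), mul(SZ, Z))))))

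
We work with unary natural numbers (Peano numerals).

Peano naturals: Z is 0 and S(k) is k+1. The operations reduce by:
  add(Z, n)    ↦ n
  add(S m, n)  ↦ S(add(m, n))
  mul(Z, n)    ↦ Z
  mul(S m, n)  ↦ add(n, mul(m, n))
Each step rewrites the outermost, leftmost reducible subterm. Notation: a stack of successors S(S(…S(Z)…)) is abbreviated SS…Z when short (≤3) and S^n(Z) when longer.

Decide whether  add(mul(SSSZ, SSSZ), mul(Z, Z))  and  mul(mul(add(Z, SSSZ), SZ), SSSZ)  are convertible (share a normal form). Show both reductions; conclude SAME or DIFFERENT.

Answer: SAME — A ⇓ S^9(Z), B ⇓ S^9(Z)

Reduction:
Term A:
  start: add(mul(SSSZ, SSSZ), mul(Z, Z))
  [1] add(add(SSSZ, mul(SSZ, SSSZ)), mul(Z, Z))
  [2] add(S(add(SSZ, mul(SSZ, SSSZ))), mul(Z, Z))
  [3] S(add(add(SSZ, mul(SSZ, SSSZ)), mul(Z, Z)))
  [4] S(add(S(add(SZ, mul(SSZ, SSSZ))), mul(Z, Z)))
  [5] S(S(add(add(SZ, mul(SSZ, SSSZ)), mul(Z, Z))))
  [6] S(S(add(S(add(Z, mul(SSZ, SSSZ))), mul(Z, Z))))
  [7] S(S(S(add(add(Z, mul(SSZ, SSSZ)), mul(Z, Z)))))
  [8] S(S(S(add(mul(SSZ, SSSZ), mul(Z, Z)))))
  [9] S(S(S(add(add(SSSZ, mul(SZ, SSSZ)), mul(Z, Z)))))
  [10] S(S(S(add(S(add(SSZ, mul(SZ, SSSZ))), mul(Z, Z)))))
  [11] S(S(S(S(add(add(SSZ, mul(SZ, SSSZ)), mul(Z, Z))))))
  [12] S(S(S(S(add(S(add(SZ, mul(SZ, SSSZ))), mul(Z, Z))))))
  [13] S(S(S(S(S(add(add(SZ, mul(SZ, SSSZ)), mul(Z, Z)))))))
  [14] S(S(S(S(S(add(S(add(Z, mul(SZ, SSSZ))), mul(Z, Z)))))))
  [15] S(S(S(S(S(S(add(add(Z, mul(SZ, SSSZ)), mul(Z, Z))))))))
  [16] S(S(S(S(S(S(add(mul(SZ, SSSZ), mul(Z, Z))))))))
  [17] S(S(S(S(S(S(add(add(SSSZ, mul(Z, SSSZ)), mul(Z, Z))))))))
  [18] S(S(S(S(S(S(add(S(add(SSZ, mul(Z, SSSZ))), mul(Z, Z))))))))
  [19] S(S(S(S(S(S(S(add(add(SSZ, mul(Z, SSSZ)), mul(Z, Z)))))))))
  [20] S(S(S(S(S(S(S(add(S(add(SZ, mul(Z, SSSZ))), mul(Z, Z)))))))))
  [21] S(S(S(S(S(S(S(S(add(add(SZ, mul(Z, SSSZ)), mul(Z, Z))))))))))
  [22] S(S(S(S(S(S(S(S(add(S(add(Z, mul(Z, SSSZ))), mul(Z, Z))))))))))
  [23] S(S(S(S(S(S(S(S(S(add(add(Z, mul(Z, SSSZ)), mul(Z, Z)))))))))))
  [24] S(S(S(S(S(S(S(S(S(add(mul(Z, SSSZ), mul(Z, Z)))))))))))
  [25] S(S(S(S(S(S(S(S(S(add(Z, mul(Z, Z)))))))))))
  [26] S(S(S(S(S(S(S(S(S(mul(Z, Z))))))))))
  [27] S^9(Z)

Term B:
  start: mul(mul(add(Z, SSSZ), SZ), SSSZ)
  [1] mul(mul(SSSZ, SZ), SSSZ)
  [2] mul(add(SZ, mul(SSZ, SZ)), SSSZ)
  [3] mul(S(add(Z, mul(SSZ, SZ))), SSSZ)
  [4] add(SSSZ, mul(add(Z, mul(SSZ, SZ)), SSSZ))
  [5] S(add(SSZ, mul(add(Z, mul(SSZ, SZ)), SSSZ)))
  [6] S(S(add(SZ, mul(add(Z, mul(SSZ, SZ)), SSSZ))))
  [7] S(S(S(add(Z, mul(add(Z, mul(SSZ, SZ)), SSSZ)))))
  [8] S(S(S(mul(add(Z, mul(SSZ, SZ)), SSSZ))))
  [9] S(S(S(mul(mul(SSZ, SZ), SSSZ))))
  [10] S(S(S(mul(add(SZ, mul(SZ, SZ)), SSSZ))))
  [11] S(S(S(mul(S(add(Z, mul(SZ, SZ))), SSSZ))))
  [12] S(S(S(add(SSSZ, mul(add(Z, mul(SZ, SZ)), SSSZ)))))
  [13] S(S(S(S(add(SSZ, mul(add(Z, mul(SZ, SZ)), SSSZ))))))
  [14] S(S(S(S(S(add(SZ, mul(add(Z, mul(SZ, SZ)), SSSZ)))))))
  [15] S(S(S(S(S(S(add(Z, mul(add(Z, mul(SZ, SZ)), SSSZ))))))))
  [16] S(S(S(S(S(S(mul(add(Z, mul(SZ, SZ)), SSSZ)))))))
  [17] S(S(S(S(S(S(mul(mul(SZ, SZ), SSSZ)))))))
  [18] S(S(S(S(S(S(mul(add(SZ, mul(Z, SZ)), SSSZ)))))))
  [19] S(S(S(S(S(S(mul(S(add(Z, mul(Z, SZ))), SSSZ)))))))
  [20] S(S(S(S(S(S(add(SSSZ, mul(add(Z, mul(Z, SZ)), SSSZ))))))))
  [21] S(S(S(S(S(S(S(add(SSZ, mul(add(Z, mul(Z, SZ)), SSSZ)))))))))
  [22] S(S(S(S(S(S(S(S(add(SZ, mul(add(Z, mul(Z, SZ)), SSSZ))))))))))
  [23] S(S(S(S(S(S(S(S(S(add(Z, mul(add(Z, mul(Z, SZ)), SSSZ)))))))))))
  [24] S(S(S(S(S(S(S(S(S(mul(add(Z, mul(Z, SZ)), SSSZ))))))))))
  [25] S(S(S(S(S(S(S(S(S(mul(mul(Z, SZ), SSSZ))))))))))
  [26] S(S(S(S(S(S(S(S(S(mul(Z, SSSZ))))))))))
  [27] S^9(Z)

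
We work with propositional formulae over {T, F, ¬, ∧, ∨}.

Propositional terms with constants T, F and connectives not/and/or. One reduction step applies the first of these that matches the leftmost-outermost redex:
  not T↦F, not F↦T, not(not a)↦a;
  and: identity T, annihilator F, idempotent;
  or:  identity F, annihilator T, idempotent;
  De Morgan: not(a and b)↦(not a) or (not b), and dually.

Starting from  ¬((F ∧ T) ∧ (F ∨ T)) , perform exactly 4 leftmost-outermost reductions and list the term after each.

Answer: after 4 steps: T ∨ ¬(F ∨ T)

Working:
  start: ¬((F ∧ T) ∧ (F ∨ T))
  [1] ¬(F ∧ T) ∨ ¬(F ∨ T)
  [2] (¬F ∨ ¬T) ∨ ¬(F ∨ T)
  [3] (T ∨ ¬T) ∨ ¬(F ∨ T)
  [4] T ∨ ¬(F ∨ T)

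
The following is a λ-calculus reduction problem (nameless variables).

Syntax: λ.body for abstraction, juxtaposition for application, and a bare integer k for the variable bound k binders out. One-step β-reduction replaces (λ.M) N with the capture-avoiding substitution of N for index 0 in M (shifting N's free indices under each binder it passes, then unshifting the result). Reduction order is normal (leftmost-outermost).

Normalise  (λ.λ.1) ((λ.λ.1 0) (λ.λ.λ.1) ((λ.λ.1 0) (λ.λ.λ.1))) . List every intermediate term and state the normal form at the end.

  start: (λ.λ.1) ((λ.λ.1 0) (λ.λ.λ.1) ((λ.λ.1 0) (λ.λ.λ.1)))
  →1  λ.(λ.λ.1 0) (λ.λ.λ.1) ((λ.λ.1 0) (λ.λ.λ.1))
  →2  λ.(λ.(λ.λ.λ.1) 0) ((λ.λ.1 0) (λ.λ.λ.1))
  →3  λ.(λ.λ.λ.1) ((λ.λ.1 0) (λ.λ.λ.1))
  →4  λ.λ.λ.1

Answer: normal form = λ.λ.λ.1  (in 4 steps)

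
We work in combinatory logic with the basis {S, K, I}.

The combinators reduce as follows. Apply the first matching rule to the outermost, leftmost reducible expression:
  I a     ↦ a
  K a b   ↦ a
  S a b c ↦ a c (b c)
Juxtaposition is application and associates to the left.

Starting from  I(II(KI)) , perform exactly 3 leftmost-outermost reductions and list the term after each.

Answer: after 3 steps: KI

Reduction:
  start: I(II(KI))
  [1] II(KI)
  [2] I(KI)
  [3] KI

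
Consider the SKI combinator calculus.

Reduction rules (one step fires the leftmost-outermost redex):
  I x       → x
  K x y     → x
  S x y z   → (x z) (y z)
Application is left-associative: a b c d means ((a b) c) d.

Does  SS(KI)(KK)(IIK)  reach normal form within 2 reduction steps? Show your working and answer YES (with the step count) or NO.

Answer: NO — after 2 steps the term is KK(IIK)(KI(KK)(IIK)), not yet normal

Derivation:
  start: SS(KI)(KK)(IIK)
  →1  S(KK)(KI(KK))(IIK)
  →2  KK(IIK)(KI(KK)(IIK))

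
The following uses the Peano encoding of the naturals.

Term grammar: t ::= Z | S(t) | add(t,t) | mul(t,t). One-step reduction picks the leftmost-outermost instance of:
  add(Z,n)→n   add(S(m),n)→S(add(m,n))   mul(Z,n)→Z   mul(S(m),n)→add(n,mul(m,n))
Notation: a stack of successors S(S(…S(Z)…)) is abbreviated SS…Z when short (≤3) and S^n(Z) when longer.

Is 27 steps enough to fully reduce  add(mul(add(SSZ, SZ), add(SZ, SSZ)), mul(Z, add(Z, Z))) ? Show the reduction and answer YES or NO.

Answer: NO — after 27 steps the term is S(S(S(S(S(S(S(add(add(add(Z, SSZ), mul(Z, add(SZ, SSZ))), mul(Z, add(Z, Z)))))))))), not yet normal

Derivation:
  start: add(mul(add(SSZ, SZ), add(SZ, SSZ)), mul(Z, add(Z, Z)))
  [1] add(mul(S(add(SZ, SZ)), add(SZ, SSZ)), mul(Z, add(Z, Z)))
  [2] add(add(add(SZ, SSZ), mul(add(SZ, SZ), add(SZ, SSZ))), mul(Z, add(Z, Z)))
  [3] add(add(S(add(Z, SSZ)), mul(add(SZ, SZ), add(SZ, SSZ))), mul(Z, add(Z, Z)))
  [4] add(S(add(add(Z, SSZ), mul(add(SZ, SZ), add(SZ, SSZ)))), mul(Z, add(Z, Z)))
  [5] S(add(add(add(Z, SSZ), mul(add(SZ, SZ), add(SZ, SSZ))), mul(Z, add(Z, Z))))
  [6] S(add(add(SSZ, mul(add(SZ, SZ), add(SZ, SSZ))), mul(Z, add(Z, Z))))
  [7] S(add(S(add(SZ, mul(add(SZ, SZ), add(SZ, SSZ)))), mul(Z, add(Z, Z))))
  [8] S(S(add(add(SZ, mul(add(SZ, SZ), add(SZ, SSZ))), mul(Z, add(Z, Z)))))
  [9] S(S(add(S(add(Z, mul(add(SZ, SZ), add(SZ, SSZ)))), mul(Z, add(Z, Z)))))
  [10] S(S(S(add(add(Z, mul(add(SZ, SZ), add(SZ, SSZ))), mul(Z, add(Z, Z))))))
  [11] S(S(S(add(mul(add(SZ, SZ), add(SZ, SSZ)), mul(Z, add(Z, Z))))))
  [12] S(S(S(add(mul(S(add(Z, SZ)), add(SZ, SSZ)), mul(Z, add(Z, Z))))))
  [13] S(S(S(add(add(add(SZ, SSZ), mul(add(Z, SZ), add(SZ, SSZ))), mul(Z, add(Z, Z))))))
  [14] S(S(S(add(add(S(add(Z, SSZ)), mul(add(Z, SZ), add(SZ, SSZ))), mul(Z, add(Z, Z))))))
  [15] S(S(S(add(S(add(add(Z, SSZ), mul(add(Z, SZ), add(SZ, SSZ)))), mul(Z, add(Z, Z))))))
  [16] S(S(S(S(add(add(add(Z, SSZ), mul(add(Z, SZ), add(SZ, SSZ))), mul(Z, add(Z, Z)))))))
  [17] S(S(S(S(add(add(SSZ, mul(add(Z, SZ), add(SZ, SSZ))), mul(Z, add(Z, Z)))))))
  [18] S(S(S(S(add(S(add(SZ, mul(add(Z, SZ), add(SZ, SSZ)))), mul(Z, add(Z, Z)))))))
  [19] S(S(S(S(S(add(add(SZ, mul(add(Z, SZ), add(SZ, SSZ))), mul(Z, add(Z, Z))))))))
  [20] S(S(S(S(S(add(S(add(Z, mul(add(Z, SZ), add(SZ, SSZ)))), mul(Z, add(Z, Z))))))))
  [21] S(S(S(S(S(S(add(add(Z, mul(add(Z, SZ), add(SZ, SSZ))), mul(Z, add(Z, Z)))))))))
  [22] S(S(S(S(S(S(add(mul(add(Z, SZ), add(SZ, SSZ)), mul(Z, add(Z, Z)))))))))
  [23] S(S(S(S(S(S(add(mul(SZ, add(SZ, SSZ)), mul(Z, add(Z, Z)))))))))
  [24] S(S(S(S(S(S(add(add(add(SZ, SSZ), mul(Z, add(SZ, SSZ))), mul(Z, add(Z, Z)))))))))
  [25] S(S(S(S(S(S(add(add(S(add(Z, SSZ)), mul(Z, add(SZ, SSZ))), mul(Z, add(Z, Z)))))))))
  [26] S(S(S(S(S(S(add(S(add(add(Z, SSZ), mul(Z, add(SZ, SSZ)))), mul(Z, add(Z, Z)))))))))
  [27] S(S(S(S(S(S(S(add(add(add(Z, SSZ), mul(Z, add(SZ, SSZ))), mul(Z, add(Z, Z))))))))))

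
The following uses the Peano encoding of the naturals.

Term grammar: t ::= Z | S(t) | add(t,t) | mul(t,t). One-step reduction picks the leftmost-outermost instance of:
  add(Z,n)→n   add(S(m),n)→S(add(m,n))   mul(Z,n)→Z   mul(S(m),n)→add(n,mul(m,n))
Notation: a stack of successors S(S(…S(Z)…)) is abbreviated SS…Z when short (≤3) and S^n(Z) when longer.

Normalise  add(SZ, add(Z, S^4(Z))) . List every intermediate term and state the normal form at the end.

  start: add(SZ, add(Z, S^4(Z)))
  [1] S(add(Z, add(Z, S^4(Z))))
  [2] S(add(Z, S^4(Z)))
  [3] S^5(Z)

Answer: normal form = S^5(Z)  (in 3 steps)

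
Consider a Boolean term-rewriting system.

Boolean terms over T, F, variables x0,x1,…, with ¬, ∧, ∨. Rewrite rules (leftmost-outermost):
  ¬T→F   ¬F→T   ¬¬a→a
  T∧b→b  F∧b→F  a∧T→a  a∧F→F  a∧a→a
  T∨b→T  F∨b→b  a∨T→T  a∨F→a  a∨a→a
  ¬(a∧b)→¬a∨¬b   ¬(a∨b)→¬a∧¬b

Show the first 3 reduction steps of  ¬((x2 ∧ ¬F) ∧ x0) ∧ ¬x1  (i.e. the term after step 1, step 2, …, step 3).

  start: ¬((x2 ∧ ¬F) ∧ x0) ∧ ¬x1
  →1  (¬(x2 ∧ ¬F) ∨ ¬x0) ∧ ¬x1
  →2  ((¬x2 ∨ ¬¬F) ∨ ¬x0) ∧ ¬x1
  →3  ((¬x2 ∨ F) ∨ ¬x0) ∧ ¬x1

Answer: after 3 steps: ((¬x2 ∨ F) ∨ ¬x0) ∧ ¬x1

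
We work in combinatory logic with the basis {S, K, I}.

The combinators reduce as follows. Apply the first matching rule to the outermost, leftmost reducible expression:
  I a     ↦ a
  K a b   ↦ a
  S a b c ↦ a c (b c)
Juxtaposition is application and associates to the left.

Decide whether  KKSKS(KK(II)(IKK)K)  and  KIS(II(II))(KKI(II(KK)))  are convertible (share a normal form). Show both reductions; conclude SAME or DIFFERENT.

Term A:
  start: KKSKS(KK(II)(IKK)K)
  step 1: KKS(KK(II)(IKK)K)
  step 2: K(KK(II)(IKK)K)
  step 3: K(K(IKK)K)
  step 4: K(IKK)
  step 5: K(KK)

Term B:
  start: KIS(II(II))(KKI(II(KK)))
  step 1: I(II(II))(KKI(II(KK)))
  step 2: II(II)(KKI(II(KK)))
  step 3: I(II)(KKI(II(KK)))
  step 4: II(KKI(II(KK)))
  step 5: I(KKI(II(KK)))
  step 6: KKI(II(KK))
  step 7: K(II(KK))
  step 8: K(I(KK))
  step 9: K(KK)

Answer: SAME — A ⇓ K(KK), B ⇓ K(KK)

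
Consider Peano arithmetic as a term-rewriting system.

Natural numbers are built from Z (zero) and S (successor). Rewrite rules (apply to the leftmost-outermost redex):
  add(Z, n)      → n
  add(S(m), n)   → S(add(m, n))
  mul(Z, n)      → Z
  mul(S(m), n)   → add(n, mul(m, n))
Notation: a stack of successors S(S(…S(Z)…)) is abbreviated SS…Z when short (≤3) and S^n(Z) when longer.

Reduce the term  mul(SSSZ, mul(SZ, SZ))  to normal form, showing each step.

Answer: normal form = SSSZ  (in 22 steps)

Working:
  start: mul(SSSZ, mul(SZ, SZ))
  →1  add(mul(SZ, SZ), mul(SSZ, mul(SZ, SZ)))
  →2  add(add(SZ, mul(Z, SZ)), mul(SSZ, mul(SZ, SZ)))
  →3  add(S(add(Z, mul(Z, SZ))), mul(SSZ, mul(SZ, SZ)))
  →4  S(add(add(Z, mul(Z, SZ)), mul(SSZ, mul(SZ, SZ))))
  →5  S(add(mul(Z, SZ), mul(SSZ, mul(SZ, SZ))))
  →6  S(add(Z, mul(SSZ, mul(SZ, SZ))))
  →7  S(mul(SSZ, mul(SZ, SZ)))
  →8  S(add(mul(SZ, SZ), mul(SZ, mul(SZ, SZ))))
  →9  S(add(add(SZ, mul(Z, SZ)), mul(SZ, mul(SZ, SZ))))
  →10  S(add(S(add(Z, mul(Z, SZ))), mul(SZ, mul(SZ, SZ))))
  →11  S(S(add(add(Z, mul(Z, SZ)), mul(SZ, mul(SZ, SZ)))))
  →12  S(S(add(mul(Z, SZ), mul(SZ, mul(SZ, SZ)))))
  →13  S(S(add(Z, mul(SZ, mul(SZ, SZ)))))
  →14  S(S(mul(SZ, mul(SZ, SZ))))
  →15  S(S(add(mul(SZ, SZ), mul(Z, mul(SZ, SZ)))))
  →16  S(S(add(add(SZ, mul(Z, SZ)), mul(Z, mul(SZ, SZ)))))
  →17  S(S(add(S(add(Z, mul(Z, SZ))), mul(Z, mul(SZ, SZ)))))
  →18  S(S(S(add(add(Z, mul(Z, SZ)), mul(Z, mul(SZ, SZ))))))
  →19  S(S(S(add(mul(Z, SZ), mul(Z, mul(SZ, SZ))))))
  →20  S(S(S(add(Z, mul(Z, mul(SZ, SZ))))))
  →21  S(S(S(mul(Z, mul(SZ, SZ)))))
  →22  SSSZ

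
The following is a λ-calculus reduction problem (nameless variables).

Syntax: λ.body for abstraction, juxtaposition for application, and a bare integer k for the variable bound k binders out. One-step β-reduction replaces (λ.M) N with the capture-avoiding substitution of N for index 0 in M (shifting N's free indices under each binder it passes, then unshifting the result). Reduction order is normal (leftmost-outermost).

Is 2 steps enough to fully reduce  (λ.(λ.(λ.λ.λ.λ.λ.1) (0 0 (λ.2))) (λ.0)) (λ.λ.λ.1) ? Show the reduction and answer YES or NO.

  start: (λ.(λ.(λ.λ.λ.λ.λ.1) (0 0 (λ.2))) (λ.0)) (λ.λ.λ.1)
  step 1: (λ.(λ.λ.λ.λ.λ.1) (0 0 (λ.λ.λ.λ.1))) (λ.0)
  step 2: (λ.λ.λ.λ.λ.1) ((λ.0) (λ.0) (λ.λ.λ.λ.1))

Answer: NO — after 2 steps the term is (λ.λ.λ.λ.λ.1) ((λ.0) (λ.0) (λ.λ.λ.λ.1)), not yet normal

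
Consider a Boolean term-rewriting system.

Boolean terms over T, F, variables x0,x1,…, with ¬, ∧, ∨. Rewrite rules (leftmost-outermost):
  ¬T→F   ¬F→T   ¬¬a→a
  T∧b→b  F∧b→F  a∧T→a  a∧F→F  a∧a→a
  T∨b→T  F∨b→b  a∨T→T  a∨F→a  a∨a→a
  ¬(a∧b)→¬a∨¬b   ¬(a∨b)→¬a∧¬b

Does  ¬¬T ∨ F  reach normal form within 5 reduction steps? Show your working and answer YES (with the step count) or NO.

  start: ¬¬T ∨ F
  →1  ¬¬T
  →2  T

Answer: YES — reaches normal form T in 2 ≤ 5 steps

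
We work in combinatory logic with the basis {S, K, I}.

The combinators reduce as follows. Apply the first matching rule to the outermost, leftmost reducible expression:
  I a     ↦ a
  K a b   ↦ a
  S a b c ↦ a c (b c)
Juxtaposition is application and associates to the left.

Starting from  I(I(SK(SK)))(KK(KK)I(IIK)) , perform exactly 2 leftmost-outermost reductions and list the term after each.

Answer: after 2 steps: SK(SK)(KK(KK)I(IIK))

Derivation:
  start: I(I(SK(SK)))(KK(KK)I(IIK))
  →1  I(SK(SK))(KK(KK)I(IIK))
  →2  SK(SK)(KK(KK)I(IIK))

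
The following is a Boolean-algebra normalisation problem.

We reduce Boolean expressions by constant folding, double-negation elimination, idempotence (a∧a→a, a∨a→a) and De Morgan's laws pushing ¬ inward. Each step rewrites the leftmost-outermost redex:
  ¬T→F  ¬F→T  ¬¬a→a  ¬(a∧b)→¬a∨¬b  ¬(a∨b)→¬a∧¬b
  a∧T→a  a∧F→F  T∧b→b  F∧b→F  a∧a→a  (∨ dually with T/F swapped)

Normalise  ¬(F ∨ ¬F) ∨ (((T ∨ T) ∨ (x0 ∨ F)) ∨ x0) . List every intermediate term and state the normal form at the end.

Answer: normal form = T  (in 8 steps)

Working:
  start: ¬(F ∨ ¬F) ∨ (((T ∨ T) ∨ (x0 ∨ F)) ∨ x0)
  step 1: (¬F ∧ ¬¬F) ∨ (((T ∨ T) ∨ (x0 ∨ F)) ∨ x0)
  step 2: (T ∧ ¬¬F) ∨ (((T ∨ T) ∨ (x0 ∨ F)) ∨ x0)
  step 3: ¬¬F ∨ (((T ∨ T) ∨ (x0 ∨ F)) ∨ x0)
  step 4: F ∨ (((T ∨ T) ∨ (x0 ∨ F)) ∨ x0)
  step 5: ((T ∨ T) ∨ (x0 ∨ F)) ∨ x0
  step 6: (T ∨ (x0 ∨ F)) ∨ x0
  step 7: T ∨ x0
  step 8: T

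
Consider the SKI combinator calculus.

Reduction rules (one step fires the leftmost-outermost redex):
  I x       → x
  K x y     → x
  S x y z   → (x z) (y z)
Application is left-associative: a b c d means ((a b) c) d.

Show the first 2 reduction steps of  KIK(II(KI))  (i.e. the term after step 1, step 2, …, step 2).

  start: KIK(II(KI))
  [1] I(II(KI))
  [2] II(KI)

Answer: after 2 steps: II(KI)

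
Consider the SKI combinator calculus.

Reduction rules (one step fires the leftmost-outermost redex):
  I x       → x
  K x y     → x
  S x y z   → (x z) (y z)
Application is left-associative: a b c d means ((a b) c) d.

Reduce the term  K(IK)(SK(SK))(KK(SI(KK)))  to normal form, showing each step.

Answer: normal form = KK  (in 3 steps)

Derivation:
  start: K(IK)(SK(SK))(KK(SI(KK)))
  →1  IK(KK(SI(KK)))
  →2  K(KK(SI(KK)))
  →3  KK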